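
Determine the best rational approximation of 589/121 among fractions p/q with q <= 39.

Expand x = 589/121 as a continued fraction with the Euclidean algorithm:
  589 = 4*121 + 105, so a_0 = 4.
  121 = 1*105 + 16, so a_1 = 1.
  105 = 6*16 + 9, so a_2 = 6.
  16 = 1*9 + 7, so a_3 = 1.
  9 = 1*7 + 2, so a_4 = 1.
  7 = 3*2 + 1, so a_5 = 3.
  2 = 2*1 + 0, so a_6 = 2.
so x = [4; 1, 6, 1, 1, 3, 2].
Convergents (p_i = a_i*p_{i-1} + p_{i-2}, q_i = a_i*q_{i-1} + q_{i-2} with p_{-2}=0, p_{-1}=1, q_{-2}=1, q_{-1}=0), until the denominator exceeds 39:
  i=0: a_0=4, p_0 = 4*1 + 0 = 4, q_0 = 4*0 + 1 = 1.
  i=1: a_1=1, p_1 = 1*4 + 1 = 5, q_1 = 1*1 + 0 = 1.
  i=2: a_2=6, p_2 = 6*5 + 4 = 34, q_2 = 6*1 + 1 = 7.
  i=3: a_3=1, p_3 = 1*34 + 5 = 39, q_3 = 1*7 + 1 = 8.
  i=4: a_4=1, p_4 = 1*39 + 34 = 73, q_4 = 1*8 + 7 = 15.
  i=5: a_5=3, p_5 = 3*73 + 39 = 258, q_5 = 3*15 + 8 = 53.
q_5 = 53 > 39, so the last convergent with denominator <= 39 is p_4/q_4 = 73/15.
The closest fraction with denominator <= 39 is either p_4/q_4 or the intermediate fraction (k*p_4 + p_3)/(k*q_4 + q_3) with the largest k >= 1 whose denominator stays <= 39; these approach x as k grows, and every other convergent or intermediate fraction in range is farther away.
Largest k: floor((39 - q_3)/q_4) = floor((39 - 8)/15) = 2.
That gives (2*73 + 39)/(2*15 + 8) = 185/38.
Compare the errors: |x - 73/15| = |589*15 - 73*121|/(121*15) = 2/1815, and |x - 185/38| = |589*38 - 185*121|/(121*38) = 3/4598.
Cross-multiplying, 3*1815 = 5445 < 9196 = 2*4598, so 3/4598 is smaller: the intermediate fraction 185/38 is closer to x than 73/15.

185/38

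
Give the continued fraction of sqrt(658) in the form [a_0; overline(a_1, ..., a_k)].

[25; overline(1, 1, 1, 6, 1, 1, 1, 50)]

Write x_i = (sqrt(658) + m_i)/d_i with (m_0, d_0) = (0, 1). a_0 = floor(sqrt(658)) = 25, since 25^2 = 625 <= 658 < 676 = 26^2.
Iterate m_{i+1} = d_i*a_i - m_i, d_{i+1} = (658 - m_{i+1}^2)/d_i, a_{i+1} = floor((a_0 + m_{i+1})/d_{i+1}):
  m_1 = 1*25 - 0 = 25, d_1 = (658 - 25^2)/1 = 33/1 = 33, a_1 = floor((25 + 25)/33) = 1.
  m_2 = 33*1 - 25 = 8, d_2 = (658 - 8^2)/33 = 594/33 = 18, a_2 = floor((25 + 8)/18) = 1.
  m_3 = 18*1 - 8 = 10, d_3 = (658 - 10^2)/18 = 558/18 = 31, a_3 = floor((25 + 10)/31) = 1.
  m_4 = 31*1 - 10 = 21, d_4 = (658 - 21^2)/31 = 217/31 = 7, a_4 = floor((25 + 21)/7) = 6.
  m_5 = 7*6 - 21 = 21, d_5 = (658 - 21^2)/7 = 217/7 = 31, a_5 = floor((25 + 21)/31) = 1.
  m_6 = 31*1 - 21 = 10, d_6 = (658 - 10^2)/31 = 558/31 = 18, a_6 = floor((25 + 10)/18) = 1.
  m_7 = 18*1 - 10 = 8, d_7 = (658 - 8^2)/18 = 594/18 = 33, a_7 = floor((25 + 8)/33) = 1.
  m_8 = 33*1 - 8 = 25, d_8 = (658 - 25^2)/33 = 33/33 = 1, a_8 = floor((25 + 25)/1) = 50.
  m_9 = 1*50 - 25 = 25, d_9 = (658 - 25^2)/1 = 33/1 = 33: (m_9, d_9) = (m_1, d_1) = (25, 33), so from here the quotients repeat a_1, ..., a_8; the period length is 8.
Hence the expansion of sqrt(658) is a_0 = 25 followed by the repeating block 1, 1, 1, 6, 1, 1, 1, 50 (period 8).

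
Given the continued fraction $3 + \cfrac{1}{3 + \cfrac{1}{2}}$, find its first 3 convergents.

Using the convergent recurrence p_i = a_i*p_{i-1} + p_{i-2}, q_i = a_i*q_{i-1} + q_{i-2} with p_{-2}=0, p_{-1}=1, q_{-2}=1, q_{-1}=0:
  i=0: a_0=3, p_0 = 3*1 + 0 = 3, q_0 = 3*0 + 1 = 1.
  i=1: a_1=3, p_1 = 3*3 + 1 = 10, q_1 = 3*1 + 0 = 3.
  i=2: a_2=2, p_2 = 2*10 + 3 = 23, q_2 = 2*3 + 1 = 7.

3/1, 10/3, 23/7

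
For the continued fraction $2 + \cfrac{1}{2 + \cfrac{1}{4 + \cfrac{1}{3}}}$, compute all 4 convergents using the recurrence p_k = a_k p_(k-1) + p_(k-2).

Using the convergent recurrence p_i = a_i*p_{i-1} + p_{i-2}, q_i = a_i*q_{i-1} + q_{i-2} with p_{-2}=0, p_{-1}=1, q_{-2}=1, q_{-1}=0:
  i=0: a_0=2, p_0 = 2*1 + 0 = 2, q_0 = 2*0 + 1 = 1.
  i=1: a_1=2, p_1 = 2*2 + 1 = 5, q_1 = 2*1 + 0 = 2.
  i=2: a_2=4, p_2 = 4*5 + 2 = 22, q_2 = 4*2 + 1 = 9.
  i=3: a_3=3, p_3 = 3*22 + 5 = 71, q_3 = 3*9 + 2 = 29.

2/1, 5/2, 22/9, 71/29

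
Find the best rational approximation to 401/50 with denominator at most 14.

8/1

Expand x = 401/50 as a continued fraction with the Euclidean algorithm:
  401 = 8*50 + 1, so a_0 = 8.
  50 = 50*1 + 0, so a_1 = 50.
so x = [8; 50].
Convergents (p_i = a_i*p_{i-1} + p_{i-2}, q_i = a_i*q_{i-1} + q_{i-2} with p_{-2}=0, p_{-1}=1, q_{-2}=1, q_{-1}=0), until the denominator exceeds 14:
  i=0: a_0=8, p_0 = 8*1 + 0 = 8, q_0 = 8*0 + 1 = 1.
  i=1: a_1=50, p_1 = 50*8 + 1 = 401, q_1 = 50*1 + 0 = 50.
q_1 = 50 > 14, so the last convergent with denominator <= 14 is p_0/q_0 = 8/1.
The closest fraction with denominator <= 14 is either p_0/q_0 or the intermediate fraction (k*p_0 + p_{-1})/(k*q_0 + q_{-1}) with the largest k >= 1 whose denominator stays <= 14; these approach x as k grows, and every other convergent or intermediate fraction in range is farther away.
Largest k: floor((14 - q_{-1})/q_0) = floor((14 - 0)/1) = 14 (using the seeds p_{-1} = 1, q_{-1} = 0).
That gives (14*8 + 1)/(14*1 + 0) = 113/14.
Compare the errors: |x - 8/1| = |401*1 - 8*50|/(50*1) = 1/50, and |x - 113/14| = |401*14 - 113*50|/(50*14) = 36/700.
Cross-multiplying, 1*700 = 700 < 1800 = 36*50, so 1/50 is smaller: the convergent 8/1 is closer to x than 113/14.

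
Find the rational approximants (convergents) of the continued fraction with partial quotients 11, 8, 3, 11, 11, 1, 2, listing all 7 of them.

11/1, 89/8, 278/25, 3147/283, 34895/3138, 38042/3421, 110979/9980

Using the convergent recurrence p_i = a_i*p_{i-1} + p_{i-2}, q_i = a_i*q_{i-1} + q_{i-2} with p_{-2}=0, p_{-1}=1, q_{-2}=1, q_{-1}=0:
  i=0: a_0=11, p_0 = 11*1 + 0 = 11, q_0 = 11*0 + 1 = 1.
  i=1: a_1=8, p_1 = 8*11 + 1 = 89, q_1 = 8*1 + 0 = 8.
  i=2: a_2=3, p_2 = 3*89 + 11 = 278, q_2 = 3*8 + 1 = 25.
  i=3: a_3=11, p_3 = 11*278 + 89 = 3147, q_3 = 11*25 + 8 = 283.
  i=4: a_4=11, p_4 = 11*3147 + 278 = 34895, q_4 = 11*283 + 25 = 3138.
  i=5: a_5=1, p_5 = 1*34895 + 3147 = 38042, q_5 = 1*3138 + 283 = 3421.
  i=6: a_6=2, p_6 = 2*38042 + 34895 = 110979, q_6 = 2*3421 + 3138 = 9980.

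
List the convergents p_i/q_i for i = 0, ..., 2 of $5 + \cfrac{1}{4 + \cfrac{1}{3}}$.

Using the convergent recurrence p_i = a_i*p_{i-1} + p_{i-2}, q_i = a_i*q_{i-1} + q_{i-2} with p_{-2}=0, p_{-1}=1, q_{-2}=1, q_{-1}=0:
  i=0: a_0=5, p_0 = 5*1 + 0 = 5, q_0 = 5*0 + 1 = 1.
  i=1: a_1=4, p_1 = 4*5 + 1 = 21, q_1 = 4*1 + 0 = 4.
  i=2: a_2=3, p_2 = 3*21 + 5 = 68, q_2 = 3*4 + 1 = 13.

5/1, 21/4, 68/13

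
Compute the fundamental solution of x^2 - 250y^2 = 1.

(x, y) = (39480499, 2496966)

First expand sqrt(250) as a continued fraction. With x_i = (sqrt(250) + m_i)/d_i and (m_0, d_0) = (0, 1): a_0 = floor(sqrt(250)) = 15, since 15^2 = 225 <= 250 < 256 = 16^2.
Iterate m_{i+1} = d_i*a_i - m_i, d_{i+1} = (250 - m_{i+1}^2)/d_i, a_{i+1} = floor((a_0 + m_{i+1})/d_{i+1}):
  m_1 = 1*15 - 0 = 15, d_1 = (250 - 15^2)/1 = 25/1 = 25, a_1 = floor((15 + 15)/25) = 1.
  m_2 = 25*1 - 15 = 10, d_2 = (250 - 10^2)/25 = 150/25 = 6, a_2 = floor((15 + 10)/6) = 4.
  m_3 = 6*4 - 10 = 14, d_3 = (250 - 14^2)/6 = 54/6 = 9, a_3 = floor((15 + 14)/9) = 3.
  m_4 = 9*3 - 14 = 13, d_4 = (250 - 13^2)/9 = 81/9 = 9, a_4 = floor((15 + 13)/9) = 3.
  m_5 = 9*3 - 13 = 14, d_5 = (250 - 14^2)/9 = 54/9 = 6, a_5 = floor((15 + 14)/6) = 4.
  m_6 = 6*4 - 14 = 10, d_6 = (250 - 10^2)/6 = 150/6 = 25, a_6 = floor((15 + 10)/25) = 1.
  m_7 = 25*1 - 10 = 15, d_7 = (250 - 15^2)/25 = 25/25 = 1, a_7 = floor((15 + 15)/1) = 30.
  m_8 = 1*30 - 15 = 15, d_8 = (250 - 15^2)/1 = 25/1 = 25: (m_8, d_8) = (m_1, d_1) = (15, 25), so from here the quotients repeat a_1, ..., a_7; the period length is 7.
So sqrt(250) = [15; (1, 4, 3, 3, 4, 1, 30)] with period length k = 7.
k is odd, so (p_{k-1}, q_{k-1}) only solves x^2 - 250y^2 = -1 and the fundamental solution of x^2 - 250y^2 = 1 is (p_{2k-1}, q_{2k-1}) = (p_13, q_13); compute convergents through index 13, running through the period twice.
Convergents (p_i = a_i*p_{i-1} + p_{i-2}, q_i = a_i*q_{i-1} + q_{i-2} with p_{-2}=0, p_{-1}=1, q_{-2}=1, q_{-1}=0):
  i=0: a_0=15, p_0 = 15*1 + 0 = 15, q_0 = 15*0 + 1 = 1.
  i=1: a_1=1, p_1 = 1*15 + 1 = 16, q_1 = 1*1 + 0 = 1.
  i=2: a_2=4, p_2 = 4*16 + 15 = 79, q_2 = 4*1 + 1 = 5.
  i=3: a_3=3, p_3 = 3*79 + 16 = 253, q_3 = 3*5 + 1 = 16.
  i=4: a_4=3, p_4 = 3*253 + 79 = 838, q_4 = 3*16 + 5 = 53.
  i=5: a_5=4, p_5 = 4*838 + 253 = 3605, q_5 = 4*53 + 16 = 228.
  i=6: a_6=1, p_6 = 1*3605 + 838 = 4443, q_6 = 1*228 + 53 = 281.
  i=7: a_7=30, p_7 = 30*4443 + 3605 = 136895, q_7 = 30*281 + 228 = 8658.
  i=8: a_8=1, p_8 = 1*136895 + 4443 = 141338, q_8 = 1*8658 + 281 = 8939.
  i=9: a_9=4, p_9 = 4*141338 + 136895 = 702247, q_9 = 4*8939 + 8658 = 44414.
  i=10: a_10=3, p_10 = 3*702247 + 141338 = 2248079, q_10 = 3*44414 + 8939 = 142181.
  i=11: a_11=3, p_11 = 3*2248079 + 702247 = 7446484, q_11 = 3*142181 + 44414 = 470957.
  i=12: a_12=4, p_12 = 4*7446484 + 2248079 = 32034015, q_12 = 4*470957 + 142181 = 2026009.
  i=13: a_13=1, p_13 = 1*32034015 + 7446484 = 39480499, q_13 = 1*2026009 + 470957 = 2496966.
Indeed p_6^2 - 250*q_6^2 = 19740249 - 19740250 = -1, not +1.
Check: 39480499^2 - 250*2496966^2 = 1558709801289001 - 1558709801289000 = 1, so (x, y) = (39480499, 2496966) solves the equation, and by the theorem it is the least positive solution.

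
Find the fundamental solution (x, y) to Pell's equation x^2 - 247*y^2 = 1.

(x, y) = (85292, 5427)

First expand sqrt(247) as a continued fraction. With x_i = (sqrt(247) + m_i)/d_i and (m_0, d_0) = (0, 1): a_0 = floor(sqrt(247)) = 15, since 15^2 = 225 <= 247 < 256 = 16^2.
Iterate m_{i+1} = d_i*a_i - m_i, d_{i+1} = (247 - m_{i+1}^2)/d_i, a_{i+1} = floor((a_0 + m_{i+1})/d_{i+1}):
  m_1 = 1*15 - 0 = 15, d_1 = (247 - 15^2)/1 = 22/1 = 22, a_1 = floor((15 + 15)/22) = 1.
  m_2 = 22*1 - 15 = 7, d_2 = (247 - 7^2)/22 = 198/22 = 9, a_2 = floor((15 + 7)/9) = 2.
  m_3 = 9*2 - 7 = 11, d_3 = (247 - 11^2)/9 = 126/9 = 14, a_3 = floor((15 + 11)/14) = 1.
  m_4 = 14*1 - 11 = 3, d_4 = (247 - 3^2)/14 = 238/14 = 17, a_4 = floor((15 + 3)/17) = 1.
  m_5 = 17*1 - 3 = 14, d_5 = (247 - 14^2)/17 = 51/17 = 3, a_5 = floor((15 + 14)/3) = 9.
  m_6 = 3*9 - 14 = 13, d_6 = (247 - 13^2)/3 = 78/3 = 26, a_6 = floor((15 + 13)/26) = 1.
  m_7 = 26*1 - 13 = 13, d_7 = (247 - 13^2)/26 = 78/26 = 3, a_7 = floor((15 + 13)/3) = 9.
  m_8 = 3*9 - 13 = 14, d_8 = (247 - 14^2)/3 = 51/3 = 17, a_8 = floor((15 + 14)/17) = 1.
  m_9 = 17*1 - 14 = 3, d_9 = (247 - 3^2)/17 = 238/17 = 14, a_9 = floor((15 + 3)/14) = 1.
  m_10 = 14*1 - 3 = 11, d_10 = (247 - 11^2)/14 = 126/14 = 9, a_10 = floor((15 + 11)/9) = 2.
  m_11 = 9*2 - 11 = 7, d_11 = (247 - 7^2)/9 = 198/9 = 22, a_11 = floor((15 + 7)/22) = 1.
  m_12 = 22*1 - 7 = 15, d_12 = (247 - 15^2)/22 = 22/22 = 1, a_12 = floor((15 + 15)/1) = 30.
  m_13 = 1*30 - 15 = 15, d_13 = (247 - 15^2)/1 = 22/1 = 22: (m_13, d_13) = (m_1, d_1) = (15, 22), so from here the quotients repeat a_1, ..., a_12; the period length is 12.
So sqrt(247) = [15; (1, 2, 1, 1, 9, 1, 9, 1, 1, 2, 1, 30)] with period length k = 12.
k is even, so the fundamental solution of x^2 - 247y^2 = 1 is (p_{k-1}, q_{k-1}) = (p_11, q_11); compute convergents through index 11.
Convergents (p_i = a_i*p_{i-1} + p_{i-2}, q_i = a_i*q_{i-1} + q_{i-2} with p_{-2}=0, p_{-1}=1, q_{-2}=1, q_{-1}=0):
  i=0: a_0=15, p_0 = 15*1 + 0 = 15, q_0 = 15*0 + 1 = 1.
  i=1: a_1=1, p_1 = 1*15 + 1 = 16, q_1 = 1*1 + 0 = 1.
  i=2: a_2=2, p_2 = 2*16 + 15 = 47, q_2 = 2*1 + 1 = 3.
  i=3: a_3=1, p_3 = 1*47 + 16 = 63, q_3 = 1*3 + 1 = 4.
  i=4: a_4=1, p_4 = 1*63 + 47 = 110, q_4 = 1*4 + 3 = 7.
  i=5: a_5=9, p_5 = 9*110 + 63 = 1053, q_5 = 9*7 + 4 = 67.
  i=6: a_6=1, p_6 = 1*1053 + 110 = 1163, q_6 = 1*67 + 7 = 74.
  i=7: a_7=9, p_7 = 9*1163 + 1053 = 11520, q_7 = 9*74 + 67 = 733.
  i=8: a_8=1, p_8 = 1*11520 + 1163 = 12683, q_8 = 1*733 + 74 = 807.
  i=9: a_9=1, p_9 = 1*12683 + 11520 = 24203, q_9 = 1*807 + 733 = 1540.
  i=10: a_10=2, p_10 = 2*24203 + 12683 = 61089, q_10 = 2*1540 + 807 = 3887.
  i=11: a_11=1, p_11 = 1*61089 + 24203 = 85292, q_11 = 1*3887 + 1540 = 5427.
Check: 85292^2 - 247*5427^2 = 7274725264 - 7274725263 = 1, so (x, y) = (85292, 5427) solves the equation, and by the theorem it is the least positive solution.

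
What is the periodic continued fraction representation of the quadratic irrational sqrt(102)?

[10; (10, 20)]

Write x_i = (sqrt(102) + m_i)/d_i with (m_0, d_0) = (0, 1). a_0 = floor(sqrt(102)) = 10, since 10^2 = 100 <= 102 < 121 = 11^2.
Iterate m_{i+1} = d_i*a_i - m_i, d_{i+1} = (102 - m_{i+1}^2)/d_i, a_{i+1} = floor((a_0 + m_{i+1})/d_{i+1}):
  m_1 = 1*10 - 0 = 10, d_1 = (102 - 10^2)/1 = 2/1 = 2, a_1 = floor((10 + 10)/2) = 10.
  m_2 = 2*10 - 10 = 10, d_2 = (102 - 10^2)/2 = 2/2 = 1, a_2 = floor((10 + 10)/1) = 20.
  m_3 = 1*20 - 10 = 10, d_3 = (102 - 10^2)/1 = 2/1 = 2: (m_3, d_3) = (m_1, d_1) = (10, 2), so from here the quotients repeat a_1, a_2; the period length is 2.
Hence the expansion of sqrt(102) is a_0 = 10 followed by the repeating block 10, 20 (period 2).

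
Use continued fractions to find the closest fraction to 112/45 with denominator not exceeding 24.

Expand x = 112/45 as a continued fraction with the Euclidean algorithm:
  112 = 2*45 + 22, so a_0 = 2.
  45 = 2*22 + 1, so a_1 = 2.
  22 = 22*1 + 0, so a_2 = 22.
so x = [2; 2, 22].
Convergents (p_i = a_i*p_{i-1} + p_{i-2}, q_i = a_i*q_{i-1} + q_{i-2} with p_{-2}=0, p_{-1}=1, q_{-2}=1, q_{-1}=0), until the denominator exceeds 24:
  i=0: a_0=2, p_0 = 2*1 + 0 = 2, q_0 = 2*0 + 1 = 1.
  i=1: a_1=2, p_1 = 2*2 + 1 = 5, q_1 = 2*1 + 0 = 2.
  i=2: a_2=22, p_2 = 22*5 + 2 = 112, q_2 = 22*2 + 1 = 45.
q_2 = 45 > 24, so the last convergent with denominator <= 24 is p_1/q_1 = 5/2.
The closest fraction with denominator <= 24 is either p_1/q_1 or the intermediate fraction (k*p_1 + p_0)/(k*q_1 + q_0) with the largest k >= 1 whose denominator stays <= 24; these approach x as k grows, and every other convergent or intermediate fraction in range is farther away.
Largest k: floor((24 - q_0)/q_1) = floor((24 - 1)/2) = 11.
That gives (11*5 + 2)/(11*2 + 1) = 57/23.
Compare the errors: |x - 5/2| = |112*2 - 5*45|/(45*2) = 1/90, and |x - 57/23| = |112*23 - 57*45|/(45*23) = 11/1035.
Cross-multiplying, 11*90 = 990 < 1035 = 1*1035, so 11/1035 is smaller: the intermediate fraction 57/23 is closer to x than 5/2.

57/23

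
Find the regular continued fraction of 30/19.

[1; 1, 1, 2, 1, 2]

Run the Euclidean algorithm on 30 and 19; the successive quotients are the partial quotients a_0, a_1, ... (each step inverts the fractional part left over by the previous one):
  30 = 1*19 + 11, so a_0 = 1.
  19 = 1*11 + 8, so a_1 = 1.
  11 = 1*8 + 3, so a_2 = 1.
  8 = 2*3 + 2, so a_3 = 2.
  3 = 1*2 + 1, so a_4 = 1.
  2 = 2*1 + 0, so a_5 = 2.
The remainder reaches 0 after 6 divisions, so the expansion has 6 partial quotients, read off in order.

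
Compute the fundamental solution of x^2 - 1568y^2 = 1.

(x, y) = (19601, 495)

First expand sqrt(1568) as a continued fraction. With x_i = (sqrt(1568) + m_i)/d_i and (m_0, d_0) = (0, 1): a_0 = floor(sqrt(1568)) = 39, since 39^2 = 1521 <= 1568 < 1600 = 40^2.
Iterate m_{i+1} = d_i*a_i - m_i, d_{i+1} = (1568 - m_{i+1}^2)/d_i, a_{i+1} = floor((a_0 + m_{i+1})/d_{i+1}):
  m_1 = 1*39 - 0 = 39, d_1 = (1568 - 39^2)/1 = 47/1 = 47, a_1 = floor((39 + 39)/47) = 1.
  m_2 = 47*1 - 39 = 8, d_2 = (1568 - 8^2)/47 = 1504/47 = 32, a_2 = floor((39 + 8)/32) = 1.
  m_3 = 32*1 - 8 = 24, d_3 = (1568 - 24^2)/32 = 992/32 = 31, a_3 = floor((39 + 24)/31) = 2.
  m_4 = 31*2 - 24 = 38, d_4 = (1568 - 38^2)/31 = 124/31 = 4, a_4 = floor((39 + 38)/4) = 19.
  m_5 = 4*19 - 38 = 38, d_5 = (1568 - 38^2)/4 = 124/4 = 31, a_5 = floor((39 + 38)/31) = 2.
  m_6 = 31*2 - 38 = 24, d_6 = (1568 - 24^2)/31 = 992/31 = 32, a_6 = floor((39 + 24)/32) = 1.
  m_7 = 32*1 - 24 = 8, d_7 = (1568 - 8^2)/32 = 1504/32 = 47, a_7 = floor((39 + 8)/47) = 1.
  m_8 = 47*1 - 8 = 39, d_8 = (1568 - 39^2)/47 = 47/47 = 1, a_8 = floor((39 + 39)/1) = 78.
  m_9 = 1*78 - 39 = 39, d_9 = (1568 - 39^2)/1 = 47/1 = 47: (m_9, d_9) = (m_1, d_1) = (39, 47), so from here the quotients repeat a_1, ..., a_8; the period length is 8.
So sqrt(1568) = [39; (1, 1, 2, 19, 2, 1, 1, 78)] with period length k = 8.
k is even, so the fundamental solution of x^2 - 1568y^2 = 1 is (p_{k-1}, q_{k-1}) = (p_7, q_7); compute convergents through index 7.
Convergents (p_i = a_i*p_{i-1} + p_{i-2}, q_i = a_i*q_{i-1} + q_{i-2} with p_{-2}=0, p_{-1}=1, q_{-2}=1, q_{-1}=0):
  i=0: a_0=39, p_0 = 39*1 + 0 = 39, q_0 = 39*0 + 1 = 1.
  i=1: a_1=1, p_1 = 1*39 + 1 = 40, q_1 = 1*1 + 0 = 1.
  i=2: a_2=1, p_2 = 1*40 + 39 = 79, q_2 = 1*1 + 1 = 2.
  i=3: a_3=2, p_3 = 2*79 + 40 = 198, q_3 = 2*2 + 1 = 5.
  i=4: a_4=19, p_4 = 19*198 + 79 = 3841, q_4 = 19*5 + 2 = 97.
  i=5: a_5=2, p_5 = 2*3841 + 198 = 7880, q_5 = 2*97 + 5 = 199.
  i=6: a_6=1, p_6 = 1*7880 + 3841 = 11721, q_6 = 1*199 + 97 = 296.
  i=7: a_7=1, p_7 = 1*11721 + 7880 = 19601, q_7 = 1*296 + 199 = 495.
Check: 19601^2 - 1568*495^2 = 384199201 - 384199200 = 1, so (x, y) = (19601, 495) solves the equation, and by the theorem it is the least positive solution.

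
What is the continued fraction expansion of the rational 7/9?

[0; 1, 3, 2]

Run the Euclidean algorithm on 7 and 9; the successive quotients are the partial quotients a_0, a_1, ... (each step inverts the fractional part left over by the previous one):
  7 = 0*9 + 7, so a_0 = 0.
  9 = 1*7 + 2, so a_1 = 1.
  7 = 3*2 + 1, so a_2 = 3.
  2 = 2*1 + 0, so a_3 = 2.
The remainder reaches 0 after 4 divisions, so the expansion has 4 partial quotients, read off in order.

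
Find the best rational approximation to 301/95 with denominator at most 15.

19/6

Expand x = 301/95 as a continued fraction with the Euclidean algorithm:
  301 = 3*95 + 16, so a_0 = 3.
  95 = 5*16 + 15, so a_1 = 5.
  16 = 1*15 + 1, so a_2 = 1.
  15 = 15*1 + 0, so a_3 = 15.
so x = [3; 5, 1, 15].
Convergents (p_i = a_i*p_{i-1} + p_{i-2}, q_i = a_i*q_{i-1} + q_{i-2} with p_{-2}=0, p_{-1}=1, q_{-2}=1, q_{-1}=0), until the denominator exceeds 15:
  i=0: a_0=3, p_0 = 3*1 + 0 = 3, q_0 = 3*0 + 1 = 1.
  i=1: a_1=5, p_1 = 5*3 + 1 = 16, q_1 = 5*1 + 0 = 5.
  i=2: a_2=1, p_2 = 1*16 + 3 = 19, q_2 = 1*5 + 1 = 6.
  i=3: a_3=15, p_3 = 15*19 + 16 = 301, q_3 = 15*6 + 5 = 95.
q_3 = 95 > 15, so the last convergent with denominator <= 15 is p_2/q_2 = 19/6.
The closest fraction with denominator <= 15 is either p_2/q_2 or the intermediate fraction (k*p_2 + p_1)/(k*q_2 + q_1) with the largest k >= 1 whose denominator stays <= 15; these approach x as k grows, and every other convergent or intermediate fraction in range is farther away.
Largest k: floor((15 - q_1)/q_2) = floor((15 - 5)/6) = 1.
That gives (1*19 + 16)/(1*6 + 5) = 35/11.
Compare the errors: |x - 19/6| = |301*6 - 19*95|/(95*6) = 1/570, and |x - 35/11| = |301*11 - 35*95|/(95*11) = 14/1045.
Cross-multiplying, 1*1045 = 1045 < 7980 = 14*570, so 1/570 is smaller: the convergent 19/6 is closer to x than 35/11.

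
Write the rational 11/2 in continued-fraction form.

[5; 2]

Run the Euclidean algorithm on 11 and 2; the successive quotients are the partial quotients a_0, a_1, ... (each step inverts the fractional part left over by the previous one):
  11 = 5*2 + 1, so a_0 = 5.
  2 = 2*1 + 0, so a_1 = 2.
The remainder reaches 0 after 2 divisions, so the expansion has 2 partial quotients, read off in order.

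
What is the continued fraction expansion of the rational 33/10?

Run the Euclidean algorithm on 33 and 10; the successive quotients are the partial quotients a_0, a_1, ... (each step inverts the fractional part left over by the previous one):
  33 = 3*10 + 3, so a_0 = 3.
  10 = 3*3 + 1, so a_1 = 3.
  3 = 3*1 + 0, so a_2 = 3.
The remainder reaches 0 after 3 divisions, so the expansion has 3 partial quotients, read off in order.

[3; 3, 3]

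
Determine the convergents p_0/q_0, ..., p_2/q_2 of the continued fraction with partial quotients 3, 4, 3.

3/1, 13/4, 42/13

Using the convergent recurrence p_i = a_i*p_{i-1} + p_{i-2}, q_i = a_i*q_{i-1} + q_{i-2} with p_{-2}=0, p_{-1}=1, q_{-2}=1, q_{-1}=0:
  i=0: a_0=3, p_0 = 3*1 + 0 = 3, q_0 = 3*0 + 1 = 1.
  i=1: a_1=4, p_1 = 4*3 + 1 = 13, q_1 = 4*1 + 0 = 4.
  i=2: a_2=3, p_2 = 3*13 + 3 = 42, q_2 = 3*4 + 1 = 13.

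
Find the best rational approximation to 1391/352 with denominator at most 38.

83/21

Expand x = 1391/352 as a continued fraction with the Euclidean algorithm:
  1391 = 3*352 + 335, so a_0 = 3.
  352 = 1*335 + 17, so a_1 = 1.
  335 = 19*17 + 12, so a_2 = 19.
  17 = 1*12 + 5, so a_3 = 1.
  12 = 2*5 + 2, so a_4 = 2.
  5 = 2*2 + 1, so a_5 = 2.
  2 = 2*1 + 0, so a_6 = 2.
so x = [3; 1, 19, 1, 2, 2, 2].
Convergents (p_i = a_i*p_{i-1} + p_{i-2}, q_i = a_i*q_{i-1} + q_{i-2} with p_{-2}=0, p_{-1}=1, q_{-2}=1, q_{-1}=0), until the denominator exceeds 38:
  i=0: a_0=3, p_0 = 3*1 + 0 = 3, q_0 = 3*0 + 1 = 1.
  i=1: a_1=1, p_1 = 1*3 + 1 = 4, q_1 = 1*1 + 0 = 1.
  i=2: a_2=19, p_2 = 19*4 + 3 = 79, q_2 = 19*1 + 1 = 20.
  i=3: a_3=1, p_3 = 1*79 + 4 = 83, q_3 = 1*20 + 1 = 21.
  i=4: a_4=2, p_4 = 2*83 + 79 = 245, q_4 = 2*21 + 20 = 62.
q_4 = 62 > 38, so the last convergent with denominator <= 38 is p_3/q_3 = 83/21.
The closest fraction with denominator <= 38 is either p_3/q_3 or the intermediate fraction (k*p_3 + p_2)/(k*q_3 + q_2) with the largest k >= 1 whose denominator stays <= 38; these approach x as k grows, and every other convergent or intermediate fraction in range is farther away.
Largest k: floor((38 - q_2)/q_3) = floor((38 - 20)/21) = 0.
Since k = 0, no intermediate fraction beyond p_3/q_3 has denominator <= 38, so the convergent 83/21 is the closest (its error is |1391*21 - 83*352|/(352*21) = 5/7392).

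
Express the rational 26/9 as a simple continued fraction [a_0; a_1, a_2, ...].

Run the Euclidean algorithm on 26 and 9; the successive quotients are the partial quotients a_0, a_1, ... (each step inverts the fractional part left over by the previous one):
  26 = 2*9 + 8, so a_0 = 2.
  9 = 1*8 + 1, so a_1 = 1.
  8 = 8*1 + 0, so a_2 = 8.
The remainder reaches 0 after 3 divisions, so the expansion has 3 partial quotients, read off in order.

[2; 1, 8]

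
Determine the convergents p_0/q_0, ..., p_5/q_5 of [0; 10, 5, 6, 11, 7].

0/1, 1/10, 5/51, 31/316, 346/3527, 2453/25005

Using the convergent recurrence p_i = a_i*p_{i-1} + p_{i-2}, q_i = a_i*q_{i-1} + q_{i-2} with p_{-2}=0, p_{-1}=1, q_{-2}=1, q_{-1}=0:
  i=0: a_0=0, p_0 = 0*1 + 0 = 0, q_0 = 0*0 + 1 = 1.
  i=1: a_1=10, p_1 = 10*0 + 1 = 1, q_1 = 10*1 + 0 = 10.
  i=2: a_2=5, p_2 = 5*1 + 0 = 5, q_2 = 5*10 + 1 = 51.
  i=3: a_3=6, p_3 = 6*5 + 1 = 31, q_3 = 6*51 + 10 = 316.
  i=4: a_4=11, p_4 = 11*31 + 5 = 346, q_4 = 11*316 + 51 = 3527.
  i=5: a_5=7, p_5 = 7*346 + 31 = 2453, q_5 = 7*3527 + 316 = 25005.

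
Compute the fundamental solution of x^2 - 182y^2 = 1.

First expand sqrt(182) as a continued fraction. With x_i = (sqrt(182) + m_i)/d_i and (m_0, d_0) = (0, 1): a_0 = floor(sqrt(182)) = 13, since 13^2 = 169 <= 182 < 196 = 14^2.
Iterate m_{i+1} = d_i*a_i - m_i, d_{i+1} = (182 - m_{i+1}^2)/d_i, a_{i+1} = floor((a_0 + m_{i+1})/d_{i+1}):
  m_1 = 1*13 - 0 = 13, d_1 = (182 - 13^2)/1 = 13/1 = 13, a_1 = floor((13 + 13)/13) = 2.
  m_2 = 13*2 - 13 = 13, d_2 = (182 - 13^2)/13 = 13/13 = 1, a_2 = floor((13 + 13)/1) = 26.
  m_3 = 1*26 - 13 = 13, d_3 = (182 - 13^2)/1 = 13/1 = 13: (m_3, d_3) = (m_1, d_1) = (13, 13), so from here the quotients repeat a_1, a_2; the period length is 2.
So sqrt(182) = [13; (2, 26)] with period length k = 2.
k is even, so the fundamental solution of x^2 - 182y^2 = 1 is (p_{k-1}, q_{k-1}) = (p_1, q_1); compute convergents through index 1.
Convergents (p_i = a_i*p_{i-1} + p_{i-2}, q_i = a_i*q_{i-1} + q_{i-2} with p_{-2}=0, p_{-1}=1, q_{-2}=1, q_{-1}=0):
  i=0: a_0=13, p_0 = 13*1 + 0 = 13, q_0 = 13*0 + 1 = 1.
  i=1: a_1=2, p_1 = 2*13 + 1 = 27, q_1 = 2*1 + 0 = 2.
Check: 27^2 - 182*2^2 = 729 - 728 = 1, so (x, y) = (27, 2) solves the equation, and by the theorem it is the least positive solution.

(x, y) = (27, 2)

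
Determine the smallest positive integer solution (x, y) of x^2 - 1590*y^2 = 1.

First expand sqrt(1590) as a continued fraction. With x_i = (sqrt(1590) + m_i)/d_i and (m_0, d_0) = (0, 1): a_0 = floor(sqrt(1590)) = 39, since 39^2 = 1521 <= 1590 < 1600 = 40^2.
Iterate m_{i+1} = d_i*a_i - m_i, d_{i+1} = (1590 - m_{i+1}^2)/d_i, a_{i+1} = floor((a_0 + m_{i+1})/d_{i+1}):
  m_1 = 1*39 - 0 = 39, d_1 = (1590 - 39^2)/1 = 69/1 = 69, a_1 = floor((39 + 39)/69) = 1.
  m_2 = 69*1 - 39 = 30, d_2 = (1590 - 30^2)/69 = 690/69 = 10, a_2 = floor((39 + 30)/10) = 6.
  m_3 = 10*6 - 30 = 30, d_3 = (1590 - 30^2)/10 = 690/10 = 69, a_3 = floor((39 + 30)/69) = 1.
  m_4 = 69*1 - 30 = 39, d_4 = (1590 - 39^2)/69 = 69/69 = 1, a_4 = floor((39 + 39)/1) = 78.
  m_5 = 1*78 - 39 = 39, d_5 = (1590 - 39^2)/1 = 69/1 = 69: (m_5, d_5) = (m_1, d_1) = (39, 69), so from here the quotients repeat a_1, ..., a_4; the period length is 4.
So sqrt(1590) = [39; (1, 6, 1, 78)] with period length k = 4.
k is even, so the fundamental solution of x^2 - 1590y^2 = 1 is (p_{k-1}, q_{k-1}) = (p_3, q_3); compute convergents through index 3.
Convergents (p_i = a_i*p_{i-1} + p_{i-2}, q_i = a_i*q_{i-1} + q_{i-2} with p_{-2}=0, p_{-1}=1, q_{-2}=1, q_{-1}=0):
  i=0: a_0=39, p_0 = 39*1 + 0 = 39, q_0 = 39*0 + 1 = 1.
  i=1: a_1=1, p_1 = 1*39 + 1 = 40, q_1 = 1*1 + 0 = 1.
  i=2: a_2=6, p_2 = 6*40 + 39 = 279, q_2 = 6*1 + 1 = 7.
  i=3: a_3=1, p_3 = 1*279 + 40 = 319, q_3 = 1*7 + 1 = 8.
Check: 319^2 - 1590*8^2 = 101761 - 101760 = 1, so (x, y) = (319, 8) solves the equation, and by the theorem it is the least positive solution.

(x, y) = (319, 8)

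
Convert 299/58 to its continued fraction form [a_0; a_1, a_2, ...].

Run the Euclidean algorithm on 299 and 58; the successive quotients are the partial quotients a_0, a_1, ... (each step inverts the fractional part left over by the previous one):
  299 = 5*58 + 9, so a_0 = 5.
  58 = 6*9 + 4, so a_1 = 6.
  9 = 2*4 + 1, so a_2 = 2.
  4 = 4*1 + 0, so a_3 = 4.
The remainder reaches 0 after 4 divisions, so the expansion has 4 partial quotients, read off in order.

[5; 6, 2, 4]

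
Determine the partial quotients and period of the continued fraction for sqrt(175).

Write x_i = (sqrt(175) + m_i)/d_i with (m_0, d_0) = (0, 1). a_0 = floor(sqrt(175)) = 13, since 13^2 = 169 <= 175 < 196 = 14^2.
Iterate m_{i+1} = d_i*a_i - m_i, d_{i+1} = (175 - m_{i+1}^2)/d_i, a_{i+1} = floor((a_0 + m_{i+1})/d_{i+1}):
  m_1 = 1*13 - 0 = 13, d_1 = (175 - 13^2)/1 = 6/1 = 6, a_1 = floor((13 + 13)/6) = 4.
  m_2 = 6*4 - 13 = 11, d_2 = (175 - 11^2)/6 = 54/6 = 9, a_2 = floor((13 + 11)/9) = 2.
  m_3 = 9*2 - 11 = 7, d_3 = (175 - 7^2)/9 = 126/9 = 14, a_3 = floor((13 + 7)/14) = 1.
  m_4 = 14*1 - 7 = 7, d_4 = (175 - 7^2)/14 = 126/14 = 9, a_4 = floor((13 + 7)/9) = 2.
  m_5 = 9*2 - 7 = 11, d_5 = (175 - 11^2)/9 = 54/9 = 6, a_5 = floor((13 + 11)/6) = 4.
  m_6 = 6*4 - 11 = 13, d_6 = (175 - 13^2)/6 = 6/6 = 1, a_6 = floor((13 + 13)/1) = 26.
  m_7 = 1*26 - 13 = 13, d_7 = (175 - 13^2)/1 = 6/1 = 6: (m_7, d_7) = (m_1, d_1) = (13, 6), so from here the quotients repeat a_1, ..., a_6; the period length is 6.
Hence the expansion of sqrt(175) is a_0 = 13 followed by the repeating block 4, 2, 1, 2, 4, 26 (period 6).

[13; (4, 2, 1, 2, 4, 26)]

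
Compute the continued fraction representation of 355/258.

[1; 2, 1, 1, 1, 15, 2]

Run the Euclidean algorithm on 355 and 258; the successive quotients are the partial quotients a_0, a_1, ... (each step inverts the fractional part left over by the previous one):
  355 = 1*258 + 97, so a_0 = 1.
  258 = 2*97 + 64, so a_1 = 2.
  97 = 1*64 + 33, so a_2 = 1.
  64 = 1*33 + 31, so a_3 = 1.
  33 = 1*31 + 2, so a_4 = 1.
  31 = 15*2 + 1, so a_5 = 15.
  2 = 2*1 + 0, so a_6 = 2.
The remainder reaches 0 after 7 divisions, so the expansion has 7 partial quotients, read off in order.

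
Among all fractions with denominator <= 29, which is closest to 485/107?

Expand x = 485/107 as a continued fraction with the Euclidean algorithm:
  485 = 4*107 + 57, so a_0 = 4.
  107 = 1*57 + 50, so a_1 = 1.
  57 = 1*50 + 7, so a_2 = 1.
  50 = 7*7 + 1, so a_3 = 7.
  7 = 7*1 + 0, so a_4 = 7.
so x = [4; 1, 1, 7, 7].
Convergents (p_i = a_i*p_{i-1} + p_{i-2}, q_i = a_i*q_{i-1} + q_{i-2} with p_{-2}=0, p_{-1}=1, q_{-2}=1, q_{-1}=0), until the denominator exceeds 29:
  i=0: a_0=4, p_0 = 4*1 + 0 = 4, q_0 = 4*0 + 1 = 1.
  i=1: a_1=1, p_1 = 1*4 + 1 = 5, q_1 = 1*1 + 0 = 1.
  i=2: a_2=1, p_2 = 1*5 + 4 = 9, q_2 = 1*1 + 1 = 2.
  i=3: a_3=7, p_3 = 7*9 + 5 = 68, q_3 = 7*2 + 1 = 15.
  i=4: a_4=7, p_4 = 7*68 + 9 = 485, q_4 = 7*15 + 2 = 107.
q_4 = 107 > 29, so the last convergent with denominator <= 29 is p_3/q_3 = 68/15.
The closest fraction with denominator <= 29 is either p_3/q_3 or the intermediate fraction (k*p_3 + p_2)/(k*q_3 + q_2) with the largest k >= 1 whose denominator stays <= 29; these approach x as k grows, and every other convergent or intermediate fraction in range is farther away.
Largest k: floor((29 - q_2)/q_3) = floor((29 - 2)/15) = 1.
That gives (1*68 + 9)/(1*15 + 2) = 77/17.
Compare the errors: |x - 68/15| = |485*15 - 68*107|/(107*15) = 1/1605, and |x - 77/17| = |485*17 - 77*107|/(107*17) = 6/1819.
Cross-multiplying, 1*1819 = 1819 < 9630 = 6*1605, so 1/1605 is smaller: the convergent 68/15 is closer to x than 77/17.

68/15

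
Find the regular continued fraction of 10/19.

Run the Euclidean algorithm on 10 and 19; the successive quotients are the partial quotients a_0, a_1, ... (each step inverts the fractional part left over by the previous one):
  10 = 0*19 + 10, so a_0 = 0.
  19 = 1*10 + 9, so a_1 = 1.
  10 = 1*9 + 1, so a_2 = 1.
  9 = 9*1 + 0, so a_3 = 9.
The remainder reaches 0 after 4 divisions, so the expansion has 4 partial quotients, read off in order.

[0; 1, 1, 9]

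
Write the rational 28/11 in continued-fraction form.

Run the Euclidean algorithm on 28 and 11; the successive quotients are the partial quotients a_0, a_1, ... (each step inverts the fractional part left over by the previous one):
  28 = 2*11 + 6, so a_0 = 2.
  11 = 1*6 + 5, so a_1 = 1.
  6 = 1*5 + 1, so a_2 = 1.
  5 = 5*1 + 0, so a_3 = 5.
The remainder reaches 0 after 4 divisions, so the expansion has 4 partial quotients, read off in order.

[2; 1, 1, 5]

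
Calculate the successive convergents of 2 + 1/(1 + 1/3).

Using the convergent recurrence p_i = a_i*p_{i-1} + p_{i-2}, q_i = a_i*q_{i-1} + q_{i-2} with p_{-2}=0, p_{-1}=1, q_{-2}=1, q_{-1}=0:
  i=0: a_0=2, p_0 = 2*1 + 0 = 2, q_0 = 2*0 + 1 = 1.
  i=1: a_1=1, p_1 = 1*2 + 1 = 3, q_1 = 1*1 + 0 = 1.
  i=2: a_2=3, p_2 = 3*3 + 2 = 11, q_2 = 3*1 + 1 = 4.

2/1, 3/1, 11/4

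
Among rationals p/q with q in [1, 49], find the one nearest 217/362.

3/5

Expand x = 217/362 as a continued fraction with the Euclidean algorithm:
  217 = 0*362 + 217, so a_0 = 0.
  362 = 1*217 + 145, so a_1 = 1.
  217 = 1*145 + 72, so a_2 = 1.
  145 = 2*72 + 1, so a_3 = 2.
  72 = 72*1 + 0, so a_4 = 72.
so x = [0; 1, 1, 2, 72].
Convergents (p_i = a_i*p_{i-1} + p_{i-2}, q_i = a_i*q_{i-1} + q_{i-2} with p_{-2}=0, p_{-1}=1, q_{-2}=1, q_{-1}=0), until the denominator exceeds 49:
  i=0: a_0=0, p_0 = 0*1 + 0 = 0, q_0 = 0*0 + 1 = 1.
  i=1: a_1=1, p_1 = 1*0 + 1 = 1, q_1 = 1*1 + 0 = 1.
  i=2: a_2=1, p_2 = 1*1 + 0 = 1, q_2 = 1*1 + 1 = 2.
  i=3: a_3=2, p_3 = 2*1 + 1 = 3, q_3 = 2*2 + 1 = 5.
  i=4: a_4=72, p_4 = 72*3 + 1 = 217, q_4 = 72*5 + 2 = 362.
q_4 = 362 > 49, so the last convergent with denominator <= 49 is p_3/q_3 = 3/5.
The closest fraction with denominator <= 49 is either p_3/q_3 or the intermediate fraction (k*p_3 + p_2)/(k*q_3 + q_2) with the largest k >= 1 whose denominator stays <= 49; these approach x as k grows, and every other convergent or intermediate fraction in range is farther away.
Largest k: floor((49 - q_2)/q_3) = floor((49 - 2)/5) = 9.
That gives (9*3 + 1)/(9*5 + 2) = 28/47.
Compare the errors: |x - 3/5| = |217*5 - 3*362|/(362*5) = 1/1810, and |x - 28/47| = |217*47 - 28*362|/(362*47) = 63/17014.
Cross-multiplying, 1*17014 = 17014 < 114030 = 63*1810, so 1/1810 is smaller: the convergent 3/5 is closer to x than 28/47.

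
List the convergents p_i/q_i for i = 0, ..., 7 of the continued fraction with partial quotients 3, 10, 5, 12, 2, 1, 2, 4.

Using the convergent recurrence p_i = a_i*p_{i-1} + p_{i-2}, q_i = a_i*q_{i-1} + q_{i-2} with p_{-2}=0, p_{-1}=1, q_{-2}=1, q_{-1}=0:
  i=0: a_0=3, p_0 = 3*1 + 0 = 3, q_0 = 3*0 + 1 = 1.
  i=1: a_1=10, p_1 = 10*3 + 1 = 31, q_1 = 10*1 + 0 = 10.
  i=2: a_2=5, p_2 = 5*31 + 3 = 158, q_2 = 5*10 + 1 = 51.
  i=3: a_3=12, p_3 = 12*158 + 31 = 1927, q_3 = 12*51 + 10 = 622.
  i=4: a_4=2, p_4 = 2*1927 + 158 = 4012, q_4 = 2*622 + 51 = 1295.
  i=5: a_5=1, p_5 = 1*4012 + 1927 = 5939, q_5 = 1*1295 + 622 = 1917.
  i=6: a_6=2, p_6 = 2*5939 + 4012 = 15890, q_6 = 2*1917 + 1295 = 5129.
  i=7: a_7=4, p_7 = 4*15890 + 5939 = 69499, q_7 = 4*5129 + 1917 = 22433.

3/1, 31/10, 158/51, 1927/622, 4012/1295, 5939/1917, 15890/5129, 69499/22433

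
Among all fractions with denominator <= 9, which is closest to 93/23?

4/1

Expand x = 93/23 as a continued fraction with the Euclidean algorithm:
  93 = 4*23 + 1, so a_0 = 4.
  23 = 23*1 + 0, so a_1 = 23.
so x = [4; 23].
Convergents (p_i = a_i*p_{i-1} + p_{i-2}, q_i = a_i*q_{i-1} + q_{i-2} with p_{-2}=0, p_{-1}=1, q_{-2}=1, q_{-1}=0), until the denominator exceeds 9:
  i=0: a_0=4, p_0 = 4*1 + 0 = 4, q_0 = 4*0 + 1 = 1.
  i=1: a_1=23, p_1 = 23*4 + 1 = 93, q_1 = 23*1 + 0 = 23.
q_1 = 23 > 9, so the last convergent with denominator <= 9 is p_0/q_0 = 4/1.
The closest fraction with denominator <= 9 is either p_0/q_0 or the intermediate fraction (k*p_0 + p_{-1})/(k*q_0 + q_{-1}) with the largest k >= 1 whose denominator stays <= 9; these approach x as k grows, and every other convergent or intermediate fraction in range is farther away.
Largest k: floor((9 - q_{-1})/q_0) = floor((9 - 0)/1) = 9 (using the seeds p_{-1} = 1, q_{-1} = 0).
That gives (9*4 + 1)/(9*1 + 0) = 37/9.
Compare the errors: |x - 4/1| = |93*1 - 4*23|/(23*1) = 1/23, and |x - 37/9| = |93*9 - 37*23|/(23*9) = 14/207.
Cross-multiplying, 1*207 = 207 < 322 = 14*23, so 1/23 is smaller: the convergent 4/1 is closer to x than 37/9.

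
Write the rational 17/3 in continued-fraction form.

[5; 1, 2]

Run the Euclidean algorithm on 17 and 3; the successive quotients are the partial quotients a_0, a_1, ... (each step inverts the fractional part left over by the previous one):
  17 = 5*3 + 2, so a_0 = 5.
  3 = 1*2 + 1, so a_1 = 1.
  2 = 2*1 + 0, so a_2 = 2.
The remainder reaches 0 after 3 divisions, so the expansion has 3 partial quotients, read off in order.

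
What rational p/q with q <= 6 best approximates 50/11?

9/2

Expand x = 50/11 as a continued fraction with the Euclidean algorithm:
  50 = 4*11 + 6, so a_0 = 4.
  11 = 1*6 + 5, so a_1 = 1.
  6 = 1*5 + 1, so a_2 = 1.
  5 = 5*1 + 0, so a_3 = 5.
so x = [4; 1, 1, 5].
Convergents (p_i = a_i*p_{i-1} + p_{i-2}, q_i = a_i*q_{i-1} + q_{i-2} with p_{-2}=0, p_{-1}=1, q_{-2}=1, q_{-1}=0), until the denominator exceeds 6:
  i=0: a_0=4, p_0 = 4*1 + 0 = 4, q_0 = 4*0 + 1 = 1.
  i=1: a_1=1, p_1 = 1*4 + 1 = 5, q_1 = 1*1 + 0 = 1.
  i=2: a_2=1, p_2 = 1*5 + 4 = 9, q_2 = 1*1 + 1 = 2.
  i=3: a_3=5, p_3 = 5*9 + 5 = 50, q_3 = 5*2 + 1 = 11.
q_3 = 11 > 6, so the last convergent with denominator <= 6 is p_2/q_2 = 9/2.
The closest fraction with denominator <= 6 is either p_2/q_2 or the intermediate fraction (k*p_2 + p_1)/(k*q_2 + q_1) with the largest k >= 1 whose denominator stays <= 6; these approach x as k grows, and every other convergent or intermediate fraction in range is farther away.
Largest k: floor((6 - q_1)/q_2) = floor((6 - 1)/2) = 2.
That gives (2*9 + 5)/(2*2 + 1) = 23/5.
Compare the errors: |x - 9/2| = |50*2 - 9*11|/(11*2) = 1/22, and |x - 23/5| = |50*5 - 23*11|/(11*5) = 3/55.
Cross-multiplying, 1*55 = 55 < 66 = 3*22, so 1/22 is smaller: the convergent 9/2 is closer to x than 23/5.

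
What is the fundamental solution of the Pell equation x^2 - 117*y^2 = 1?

(x, y) = (649, 60)

First expand sqrt(117) as a continued fraction. With x_i = (sqrt(117) + m_i)/d_i and (m_0, d_0) = (0, 1): a_0 = floor(sqrt(117)) = 10, since 10^2 = 100 <= 117 < 121 = 11^2.
Iterate m_{i+1} = d_i*a_i - m_i, d_{i+1} = (117 - m_{i+1}^2)/d_i, a_{i+1} = floor((a_0 + m_{i+1})/d_{i+1}):
  m_1 = 1*10 - 0 = 10, d_1 = (117 - 10^2)/1 = 17/1 = 17, a_1 = floor((10 + 10)/17) = 1.
  m_2 = 17*1 - 10 = 7, d_2 = (117 - 7^2)/17 = 68/17 = 4, a_2 = floor((10 + 7)/4) = 4.
  m_3 = 4*4 - 7 = 9, d_3 = (117 - 9^2)/4 = 36/4 = 9, a_3 = floor((10 + 9)/9) = 2.
  m_4 = 9*2 - 9 = 9, d_4 = (117 - 9^2)/9 = 36/9 = 4, a_4 = floor((10 + 9)/4) = 4.
  m_5 = 4*4 - 9 = 7, d_5 = (117 - 7^2)/4 = 68/4 = 17, a_5 = floor((10 + 7)/17) = 1.
  m_6 = 17*1 - 7 = 10, d_6 = (117 - 10^2)/17 = 17/17 = 1, a_6 = floor((10 + 10)/1) = 20.
  m_7 = 1*20 - 10 = 10, d_7 = (117 - 10^2)/1 = 17/1 = 17: (m_7, d_7) = (m_1, d_1) = (10, 17), so from here the quotients repeat a_1, ..., a_6; the period length is 6.
So sqrt(117) = [10; (1, 4, 2, 4, 1, 20)] with period length k = 6.
k is even, so the fundamental solution of x^2 - 117y^2 = 1 is (p_{k-1}, q_{k-1}) = (p_5, q_5); compute convergents through index 5.
Convergents (p_i = a_i*p_{i-1} + p_{i-2}, q_i = a_i*q_{i-1} + q_{i-2} with p_{-2}=0, p_{-1}=1, q_{-2}=1, q_{-1}=0):
  i=0: a_0=10, p_0 = 10*1 + 0 = 10, q_0 = 10*0 + 1 = 1.
  i=1: a_1=1, p_1 = 1*10 + 1 = 11, q_1 = 1*1 + 0 = 1.
  i=2: a_2=4, p_2 = 4*11 + 10 = 54, q_2 = 4*1 + 1 = 5.
  i=3: a_3=2, p_3 = 2*54 + 11 = 119, q_3 = 2*5 + 1 = 11.
  i=4: a_4=4, p_4 = 4*119 + 54 = 530, q_4 = 4*11 + 5 = 49.
  i=5: a_5=1, p_5 = 1*530 + 119 = 649, q_5 = 1*49 + 11 = 60.
Check: 649^2 - 117*60^2 = 421201 - 421200 = 1, so (x, y) = (649, 60) solves the equation, and by the theorem it is the least positive solution.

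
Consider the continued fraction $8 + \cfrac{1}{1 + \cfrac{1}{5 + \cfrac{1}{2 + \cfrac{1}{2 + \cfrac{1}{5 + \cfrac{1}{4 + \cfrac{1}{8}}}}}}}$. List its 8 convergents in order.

Using the convergent recurrence p_i = a_i*p_{i-1} + p_{i-2}, q_i = a_i*q_{i-1} + q_{i-2} with p_{-2}=0, p_{-1}=1, q_{-2}=1, q_{-1}=0:
  i=0: a_0=8, p_0 = 8*1 + 0 = 8, q_0 = 8*0 + 1 = 1.
  i=1: a_1=1, p_1 = 1*8 + 1 = 9, q_1 = 1*1 + 0 = 1.
  i=2: a_2=5, p_2 = 5*9 + 8 = 53, q_2 = 5*1 + 1 = 6.
  i=3: a_3=2, p_3 = 2*53 + 9 = 115, q_3 = 2*6 + 1 = 13.
  i=4: a_4=2, p_4 = 2*115 + 53 = 283, q_4 = 2*13 + 6 = 32.
  i=5: a_5=5, p_5 = 5*283 + 115 = 1530, q_5 = 5*32 + 13 = 173.
  i=6: a_6=4, p_6 = 4*1530 + 283 = 6403, q_6 = 4*173 + 32 = 724.
  i=7: a_7=8, p_7 = 8*6403 + 1530 = 52754, q_7 = 8*724 + 173 = 5965.

8/1, 9/1, 53/6, 115/13, 283/32, 1530/173, 6403/724, 52754/5965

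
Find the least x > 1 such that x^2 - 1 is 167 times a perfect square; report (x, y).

First expand sqrt(167) as a continued fraction. With x_i = (sqrt(167) + m_i)/d_i and (m_0, d_0) = (0, 1): a_0 = floor(sqrt(167)) = 12, since 12^2 = 144 <= 167 < 169 = 13^2.
Iterate m_{i+1} = d_i*a_i - m_i, d_{i+1} = (167 - m_{i+1}^2)/d_i, a_{i+1} = floor((a_0 + m_{i+1})/d_{i+1}):
  m_1 = 1*12 - 0 = 12, d_1 = (167 - 12^2)/1 = 23/1 = 23, a_1 = floor((12 + 12)/23) = 1.
  m_2 = 23*1 - 12 = 11, d_2 = (167 - 11^2)/23 = 46/23 = 2, a_2 = floor((12 + 11)/2) = 11.
  m_3 = 2*11 - 11 = 11, d_3 = (167 - 11^2)/2 = 46/2 = 23, a_3 = floor((12 + 11)/23) = 1.
  m_4 = 23*1 - 11 = 12, d_4 = (167 - 12^2)/23 = 23/23 = 1, a_4 = floor((12 + 12)/1) = 24.
  m_5 = 1*24 - 12 = 12, d_5 = (167 - 12^2)/1 = 23/1 = 23: (m_5, d_5) = (m_1, d_1) = (12, 23), so from here the quotients repeat a_1, ..., a_4; the period length is 4.
So sqrt(167) = [12; (1, 11, 1, 24)] with period length k = 4.
k is even, so the fundamental solution of x^2 - 167y^2 = 1 is (p_{k-1}, q_{k-1}) = (p_3, q_3); compute convergents through index 3.
Convergents (p_i = a_i*p_{i-1} + p_{i-2}, q_i = a_i*q_{i-1} + q_{i-2} with p_{-2}=0, p_{-1}=1, q_{-2}=1, q_{-1}=0):
  i=0: a_0=12, p_0 = 12*1 + 0 = 12, q_0 = 12*0 + 1 = 1.
  i=1: a_1=1, p_1 = 1*12 + 1 = 13, q_1 = 1*1 + 0 = 1.
  i=2: a_2=11, p_2 = 11*13 + 12 = 155, q_2 = 11*1 + 1 = 12.
  i=3: a_3=1, p_3 = 1*155 + 13 = 168, q_3 = 1*12 + 1 = 13.
Check: 168^2 - 167*13^2 = 28224 - 28223 = 1, so (x, y) = (168, 13) solves the equation, and by the theorem it is the least positive solution.

(x, y) = (168, 13)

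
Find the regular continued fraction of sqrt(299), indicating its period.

[17; (3, 2, 3, 34)]

Write x_i = (sqrt(299) + m_i)/d_i with (m_0, d_0) = (0, 1). a_0 = floor(sqrt(299)) = 17, since 17^2 = 289 <= 299 < 324 = 18^2.
Iterate m_{i+1} = d_i*a_i - m_i, d_{i+1} = (299 - m_{i+1}^2)/d_i, a_{i+1} = floor((a_0 + m_{i+1})/d_{i+1}):
  m_1 = 1*17 - 0 = 17, d_1 = (299 - 17^2)/1 = 10/1 = 10, a_1 = floor((17 + 17)/10) = 3.
  m_2 = 10*3 - 17 = 13, d_2 = (299 - 13^2)/10 = 130/10 = 13, a_2 = floor((17 + 13)/13) = 2.
  m_3 = 13*2 - 13 = 13, d_3 = (299 - 13^2)/13 = 130/13 = 10, a_3 = floor((17 + 13)/10) = 3.
  m_4 = 10*3 - 13 = 17, d_4 = (299 - 17^2)/10 = 10/10 = 1, a_4 = floor((17 + 17)/1) = 34.
  m_5 = 1*34 - 17 = 17, d_5 = (299 - 17^2)/1 = 10/1 = 10: (m_5, d_5) = (m_1, d_1) = (17, 10), so from here the quotients repeat a_1, ..., a_4; the period length is 4.
Hence the expansion of sqrt(299) is a_0 = 17 followed by the repeating block 3, 2, 3, 34 (period 4).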